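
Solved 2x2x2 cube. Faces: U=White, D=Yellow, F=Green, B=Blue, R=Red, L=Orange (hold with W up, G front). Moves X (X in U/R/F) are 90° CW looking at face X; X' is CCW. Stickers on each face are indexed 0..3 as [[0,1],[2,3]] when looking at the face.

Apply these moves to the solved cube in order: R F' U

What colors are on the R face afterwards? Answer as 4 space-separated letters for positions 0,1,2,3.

Answer: W B Y R

Derivation:
After move 1 (R): R=RRRR U=WGWG F=GYGY D=YBYB B=WBWB
After move 2 (F'): F=YYGG U=WGRR R=BRYR D=OOYB L=OGOW
After move 3 (U): U=RWRG F=BRGG R=WBYR B=OGWB L=YYOW
Query: R face = WBYR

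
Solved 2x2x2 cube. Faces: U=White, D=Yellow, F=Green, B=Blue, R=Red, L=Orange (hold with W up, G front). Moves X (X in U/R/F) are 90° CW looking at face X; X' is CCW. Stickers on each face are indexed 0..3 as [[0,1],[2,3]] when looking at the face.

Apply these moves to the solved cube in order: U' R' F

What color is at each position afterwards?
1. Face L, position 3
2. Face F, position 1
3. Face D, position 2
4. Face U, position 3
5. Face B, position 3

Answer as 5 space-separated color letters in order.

Answer: O O Y B B

Derivation:
After move 1 (U'): U=WWWW F=OOGG R=GGRR B=RRBB L=BBOO
After move 2 (R'): R=GRGR U=WBWR F=OWGW D=YOYG B=YRYB
After move 3 (F): F=GOWW U=WBOB R=WRRR D=GGYG L=BYOO
Query 1: L[3] = O
Query 2: F[1] = O
Query 3: D[2] = Y
Query 4: U[3] = B
Query 5: B[3] = B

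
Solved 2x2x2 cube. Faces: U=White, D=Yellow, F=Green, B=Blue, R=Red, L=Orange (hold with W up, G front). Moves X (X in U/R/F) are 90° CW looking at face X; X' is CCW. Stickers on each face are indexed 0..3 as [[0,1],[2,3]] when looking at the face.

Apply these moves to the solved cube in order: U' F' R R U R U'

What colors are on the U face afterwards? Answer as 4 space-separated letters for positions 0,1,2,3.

After move 1 (U'): U=WWWW F=OOGG R=GGRR B=RRBB L=BBOO
After move 2 (F'): F=OGOG U=WWGR R=YGYR D=BOYY L=BWOW
After move 3 (R): R=YYRG U=WGGG F=OOOY D=BBYR B=RRWB
After move 4 (R): R=RYGY U=WOGY F=OBOR D=BWYR B=GRGB
After move 5 (U): U=GWYO F=RYOR R=GRGY B=BWGB L=OBOW
After move 6 (R): R=GGYR U=GYYR F=RWOR D=BGYB B=OWWB
After move 7 (U'): U=YRGY F=OBOR R=RWYR B=GGWB L=OWOW
Query: U face = YRGY

Answer: Y R G Y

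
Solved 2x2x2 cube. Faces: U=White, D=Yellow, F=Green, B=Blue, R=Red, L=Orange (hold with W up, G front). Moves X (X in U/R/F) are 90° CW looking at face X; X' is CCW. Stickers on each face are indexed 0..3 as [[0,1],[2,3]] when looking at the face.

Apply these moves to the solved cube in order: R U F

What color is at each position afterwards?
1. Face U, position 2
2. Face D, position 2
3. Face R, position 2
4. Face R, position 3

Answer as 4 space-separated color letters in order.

Answer: O Y G R

Derivation:
After move 1 (R): R=RRRR U=WGWG F=GYGY D=YBYB B=WBWB
After move 2 (U): U=WWGG F=RRGY R=WBRR B=OOWB L=GYOO
After move 3 (F): F=GRYR U=WWOY R=GBGR D=RWYB L=GYOB
Query 1: U[2] = O
Query 2: D[2] = Y
Query 3: R[2] = G
Query 4: R[3] = R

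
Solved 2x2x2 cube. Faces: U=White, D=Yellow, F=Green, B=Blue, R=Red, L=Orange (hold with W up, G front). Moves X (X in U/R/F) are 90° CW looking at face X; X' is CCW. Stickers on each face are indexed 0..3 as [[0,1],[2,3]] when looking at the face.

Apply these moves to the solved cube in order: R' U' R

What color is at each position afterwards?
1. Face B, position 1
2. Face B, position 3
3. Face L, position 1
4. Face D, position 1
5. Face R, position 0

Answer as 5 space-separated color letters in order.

After move 1 (R'): R=RRRR U=WBWB F=GWGW D=YGYG B=YBYB
After move 2 (U'): U=BBWW F=OOGW R=GWRR B=RRYB L=YBOO
After move 3 (R): R=RGRW U=BOWW F=OGGG D=YYYR B=WRBB
Query 1: B[1] = R
Query 2: B[3] = B
Query 3: L[1] = B
Query 4: D[1] = Y
Query 5: R[0] = R

Answer: R B B Y R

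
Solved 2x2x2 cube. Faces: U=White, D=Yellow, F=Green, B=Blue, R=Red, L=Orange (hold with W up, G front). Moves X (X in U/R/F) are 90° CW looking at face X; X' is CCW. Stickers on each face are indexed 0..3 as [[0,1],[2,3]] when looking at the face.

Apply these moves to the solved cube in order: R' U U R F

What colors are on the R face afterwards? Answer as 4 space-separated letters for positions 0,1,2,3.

Answer: B O W O

Derivation:
After move 1 (R'): R=RRRR U=WBWB F=GWGW D=YGYG B=YBYB
After move 2 (U): U=WWBB F=RRGW R=YBRR B=OOYB L=GWOO
After move 3 (U): U=BWBW F=YBGW R=OORR B=GWYB L=RROO
After move 4 (R): R=RORO U=BBBW F=YGGG D=YYYG B=WWWB
After move 5 (F): F=GYGG U=BBOR R=BOWO D=RRYG L=RYOY
Query: R face = BOWO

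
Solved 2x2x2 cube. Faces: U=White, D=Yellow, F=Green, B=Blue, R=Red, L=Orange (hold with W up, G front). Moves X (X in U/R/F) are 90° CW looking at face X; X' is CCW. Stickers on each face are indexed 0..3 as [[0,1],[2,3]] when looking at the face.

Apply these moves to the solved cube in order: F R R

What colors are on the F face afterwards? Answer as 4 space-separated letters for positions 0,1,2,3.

After move 1 (F): F=GGGG U=WWOO R=WRWR D=RRYY L=OYOY
After move 2 (R): R=WWRR U=WGOG F=GRGY D=RBYB B=OBWB
After move 3 (R): R=RWRW U=WROY F=GBGB D=RWYO B=GBGB
Query: F face = GBGB

Answer: G B G B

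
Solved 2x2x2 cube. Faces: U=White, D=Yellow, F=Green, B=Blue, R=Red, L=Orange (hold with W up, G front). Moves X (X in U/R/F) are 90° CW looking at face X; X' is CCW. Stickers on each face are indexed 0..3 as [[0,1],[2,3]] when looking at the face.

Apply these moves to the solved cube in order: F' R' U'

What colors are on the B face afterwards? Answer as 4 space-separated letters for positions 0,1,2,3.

Answer: R R O B

Derivation:
After move 1 (F'): F=GGGG U=WWRR R=YRYR D=OOYY L=OWOW
After move 2 (R'): R=RRYY U=WBRB F=GWGR D=OGYG B=YBOB
After move 3 (U'): U=BBWR F=OWGR R=GWYY B=RROB L=YBOW
Query: B face = RROB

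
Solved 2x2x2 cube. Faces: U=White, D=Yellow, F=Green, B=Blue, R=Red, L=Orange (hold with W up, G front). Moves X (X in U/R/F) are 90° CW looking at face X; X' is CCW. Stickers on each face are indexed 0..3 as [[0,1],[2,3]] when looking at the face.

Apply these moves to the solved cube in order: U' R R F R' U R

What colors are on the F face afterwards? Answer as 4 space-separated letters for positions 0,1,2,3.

After move 1 (U'): U=WWWW F=OOGG R=GGRR B=RRBB L=BBOO
After move 2 (R): R=RGRG U=WOWG F=OYGY D=YBYR B=WRWB
After move 3 (R): R=RRGG U=WYWY F=OBGR D=YWYW B=GROB
After move 4 (F): F=GORB U=WYOB R=WRYG D=GRYW L=BYOW
After move 5 (R'): R=RGWY U=WOOG F=GYRB D=GOYB B=WRRB
After move 6 (U): U=OWGO F=RGRB R=WRWY B=BYRB L=GYOW
After move 7 (R): R=WWYR U=OGGB F=RORB D=GRYB B=OYWB
Query: F face = RORB

Answer: R O R B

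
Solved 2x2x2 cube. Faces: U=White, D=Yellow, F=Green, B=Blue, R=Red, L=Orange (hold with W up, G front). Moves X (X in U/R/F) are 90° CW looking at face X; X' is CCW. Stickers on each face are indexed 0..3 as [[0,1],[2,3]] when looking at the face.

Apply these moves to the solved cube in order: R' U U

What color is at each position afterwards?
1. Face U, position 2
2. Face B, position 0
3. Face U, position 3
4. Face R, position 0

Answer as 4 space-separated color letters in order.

Answer: B G W O

Derivation:
After move 1 (R'): R=RRRR U=WBWB F=GWGW D=YGYG B=YBYB
After move 2 (U): U=WWBB F=RRGW R=YBRR B=OOYB L=GWOO
After move 3 (U): U=BWBW F=YBGW R=OORR B=GWYB L=RROO
Query 1: U[2] = B
Query 2: B[0] = G
Query 3: U[3] = W
Query 4: R[0] = O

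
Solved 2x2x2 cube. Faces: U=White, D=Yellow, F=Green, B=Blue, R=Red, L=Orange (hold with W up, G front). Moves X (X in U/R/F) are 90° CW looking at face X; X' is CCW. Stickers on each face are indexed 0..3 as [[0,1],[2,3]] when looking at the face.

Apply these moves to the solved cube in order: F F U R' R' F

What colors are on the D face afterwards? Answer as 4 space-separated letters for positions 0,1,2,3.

After move 1 (F): F=GGGG U=WWOO R=WRWR D=RRYY L=OYOY
After move 2 (F): F=GGGG U=WWYY R=OROR D=WWYY L=OROR
After move 3 (U): U=YWYW F=ORGG R=BBOR B=ORBB L=GGOR
After move 4 (R'): R=BRBO U=YBYO F=OWGW D=WRYG B=YRWB
After move 5 (R'): R=ROBB U=YWYY F=OBGO D=WWYW B=GRRB
After move 6 (F): F=GOOB U=YWRG R=YOYB D=BRYW L=GWOW
Query: D face = BRYW

Answer: B R Y W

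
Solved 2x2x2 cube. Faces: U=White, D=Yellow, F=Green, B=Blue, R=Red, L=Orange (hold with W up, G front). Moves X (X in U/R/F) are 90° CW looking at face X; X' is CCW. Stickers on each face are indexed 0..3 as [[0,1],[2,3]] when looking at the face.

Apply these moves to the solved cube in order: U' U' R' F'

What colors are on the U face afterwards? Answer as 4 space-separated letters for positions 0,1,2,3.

After move 1 (U'): U=WWWW F=OOGG R=GGRR B=RRBB L=BBOO
After move 2 (U'): U=WWWW F=BBGG R=OORR B=GGBB L=RROO
After move 3 (R'): R=OROR U=WBWG F=BWGW D=YBYG B=YGYB
After move 4 (F'): F=WWBG U=WBOO R=BRYR D=ROYG L=RGOW
Query: U face = WBOO

Answer: W B O O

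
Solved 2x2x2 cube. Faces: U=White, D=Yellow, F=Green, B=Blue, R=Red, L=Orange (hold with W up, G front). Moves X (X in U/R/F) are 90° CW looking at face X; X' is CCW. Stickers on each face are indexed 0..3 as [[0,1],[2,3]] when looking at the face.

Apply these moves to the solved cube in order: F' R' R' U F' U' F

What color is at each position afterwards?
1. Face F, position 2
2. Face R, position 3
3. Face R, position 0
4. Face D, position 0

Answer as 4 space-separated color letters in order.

Answer: G Y R O

Derivation:
After move 1 (F'): F=GGGG U=WWRR R=YRYR D=OOYY L=OWOW
After move 2 (R'): R=RRYY U=WBRB F=GWGR D=OGYG B=YBOB
After move 3 (R'): R=RYRY U=WORY F=GBGB D=OWYR B=GBGB
After move 4 (U): U=RWYO F=RYGB R=GBRY B=OWGB L=GBOW
After move 5 (F'): F=YBRG U=RWGR R=WBOY D=BWYR L=GOOY
After move 6 (U'): U=WRRG F=GORG R=YBOY B=WBGB L=OWOY
After move 7 (F): F=RGGO U=WRYW R=RBGY D=OYYR L=OBOW
Query 1: F[2] = G
Query 2: R[3] = Y
Query 3: R[0] = R
Query 4: D[0] = O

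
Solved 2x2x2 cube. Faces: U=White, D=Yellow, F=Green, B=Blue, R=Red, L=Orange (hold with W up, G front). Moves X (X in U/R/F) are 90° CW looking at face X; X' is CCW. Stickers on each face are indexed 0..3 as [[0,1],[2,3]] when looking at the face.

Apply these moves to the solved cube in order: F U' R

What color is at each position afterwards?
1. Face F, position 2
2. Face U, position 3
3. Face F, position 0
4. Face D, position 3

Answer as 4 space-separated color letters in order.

After move 1 (F): F=GGGG U=WWOO R=WRWR D=RRYY L=OYOY
After move 2 (U'): U=WOWO F=OYGG R=GGWR B=WRBB L=BBOY
After move 3 (R): R=WGRG U=WYWG F=ORGY D=RBYW B=OROB
Query 1: F[2] = G
Query 2: U[3] = G
Query 3: F[0] = O
Query 4: D[3] = W

Answer: G G O W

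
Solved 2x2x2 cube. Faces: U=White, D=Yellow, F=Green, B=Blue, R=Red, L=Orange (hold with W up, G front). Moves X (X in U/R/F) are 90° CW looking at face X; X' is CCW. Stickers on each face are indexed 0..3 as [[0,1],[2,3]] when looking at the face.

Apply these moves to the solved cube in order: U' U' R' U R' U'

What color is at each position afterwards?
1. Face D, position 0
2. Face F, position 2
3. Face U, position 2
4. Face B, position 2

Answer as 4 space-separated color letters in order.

Answer: Y G W B

Derivation:
After move 1 (U'): U=WWWW F=OOGG R=GGRR B=RRBB L=BBOO
After move 2 (U'): U=WWWW F=BBGG R=OORR B=GGBB L=RROO
After move 3 (R'): R=OROR U=WBWG F=BWGW D=YBYG B=YGYB
After move 4 (U): U=WWGB F=ORGW R=YGOR B=RRYB L=BWOO
After move 5 (R'): R=GRYO U=WYGR F=OWGB D=YRYW B=GRBB
After move 6 (U'): U=YRWG F=BWGB R=OWYO B=GRBB L=GROO
Query 1: D[0] = Y
Query 2: F[2] = G
Query 3: U[2] = W
Query 4: B[2] = B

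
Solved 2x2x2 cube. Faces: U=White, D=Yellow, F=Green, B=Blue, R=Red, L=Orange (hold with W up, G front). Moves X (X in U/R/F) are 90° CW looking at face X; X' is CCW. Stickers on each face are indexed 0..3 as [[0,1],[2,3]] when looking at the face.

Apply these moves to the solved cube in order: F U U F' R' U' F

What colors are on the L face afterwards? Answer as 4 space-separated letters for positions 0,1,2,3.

After move 1 (F): F=GGGG U=WWOO R=WRWR D=RRYY L=OYOY
After move 2 (U): U=OWOW F=WRGG R=BBWR B=OYBB L=GGOY
After move 3 (U): U=OOWW F=BBGG R=OYWR B=GGBB L=WROY
After move 4 (F'): F=BGBG U=OOOW R=RYRR D=RYYY L=WWOW
After move 5 (R'): R=YRRR U=OBOG F=BOBW D=RGYG B=YGYB
After move 6 (U'): U=BGOO F=WWBW R=BORR B=YRYB L=YGOW
After move 7 (F): F=BWWW U=BGWG R=OOOR D=RBYG L=YROG
Query: L face = YROG

Answer: Y R O G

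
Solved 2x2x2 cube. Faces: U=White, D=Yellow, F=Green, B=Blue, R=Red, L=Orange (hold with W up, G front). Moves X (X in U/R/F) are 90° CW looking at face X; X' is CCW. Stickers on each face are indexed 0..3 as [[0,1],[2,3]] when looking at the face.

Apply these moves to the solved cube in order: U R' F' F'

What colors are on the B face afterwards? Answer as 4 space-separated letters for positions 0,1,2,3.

Answer: Y O Y B

Derivation:
After move 1 (U): U=WWWW F=RRGG R=BBRR B=OOBB L=GGOO
After move 2 (R'): R=BRBR U=WBWO F=RWGW D=YRYG B=YOYB
After move 3 (F'): F=WWRG U=WBBB R=RRYR D=GOYG L=GOOW
After move 4 (F'): F=WGWR U=WBRY R=ORGR D=OWYG L=GBOB
Query: B face = YOYB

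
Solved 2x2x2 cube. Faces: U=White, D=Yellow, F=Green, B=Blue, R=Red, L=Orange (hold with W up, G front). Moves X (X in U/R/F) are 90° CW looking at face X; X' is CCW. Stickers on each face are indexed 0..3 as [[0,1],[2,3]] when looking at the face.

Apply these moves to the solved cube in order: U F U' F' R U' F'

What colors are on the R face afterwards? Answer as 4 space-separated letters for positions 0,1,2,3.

Answer: B Y O R

Derivation:
After move 1 (U): U=WWWW F=RRGG R=BBRR B=OOBB L=GGOO
After move 2 (F): F=GRGR U=WWOG R=WBWR D=RBYY L=GYOY
After move 3 (U'): U=WGWO F=GYGR R=GRWR B=WBBB L=OOOY
After move 4 (F'): F=YRGG U=WGGW R=BRRR D=OYYY L=OOOW
After move 5 (R): R=RBRR U=WRGG F=YYGY D=OBYW B=WBGB
After move 6 (U'): U=RGWG F=OOGY R=YYRR B=RBGB L=WBOW
After move 7 (F'): F=OYOG U=RGYR R=BYOR D=BWYW L=WGOW
Query: R face = BYOR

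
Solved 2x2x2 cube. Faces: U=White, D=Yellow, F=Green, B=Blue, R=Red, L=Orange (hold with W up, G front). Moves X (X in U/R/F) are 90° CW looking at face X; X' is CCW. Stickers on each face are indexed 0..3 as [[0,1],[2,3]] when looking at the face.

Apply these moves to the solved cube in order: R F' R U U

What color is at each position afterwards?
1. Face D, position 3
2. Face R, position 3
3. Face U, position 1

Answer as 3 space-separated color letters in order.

Answer: W R R

Derivation:
After move 1 (R): R=RRRR U=WGWG F=GYGY D=YBYB B=WBWB
After move 2 (F'): F=YYGG U=WGRR R=BRYR D=OOYB L=OGOW
After move 3 (R): R=YBRR U=WYRG F=YOGB D=OWYW B=RBGB
After move 4 (U): U=RWGY F=YBGB R=RBRR B=OGGB L=YOOW
After move 5 (U): U=GRYW F=RBGB R=OGRR B=YOGB L=YBOW
Query 1: D[3] = W
Query 2: R[3] = R
Query 3: U[1] = R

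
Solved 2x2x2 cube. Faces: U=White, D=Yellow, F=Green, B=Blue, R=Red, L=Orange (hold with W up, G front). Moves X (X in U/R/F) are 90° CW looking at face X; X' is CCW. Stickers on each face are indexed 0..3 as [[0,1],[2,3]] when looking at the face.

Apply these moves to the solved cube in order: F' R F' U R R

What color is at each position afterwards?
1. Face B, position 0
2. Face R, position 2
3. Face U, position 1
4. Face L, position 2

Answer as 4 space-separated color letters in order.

After move 1 (F'): F=GGGG U=WWRR R=YRYR D=OOYY L=OWOW
After move 2 (R): R=YYRR U=WGRG F=GOGY D=OBYB B=RBWB
After move 3 (F'): F=OYGG U=WGYR R=BYOR D=WWYB L=OGOR
After move 4 (U): U=YWRG F=BYGG R=RBOR B=OGWB L=OYOR
After move 5 (R): R=ORRB U=YYRG F=BWGB D=WWYO B=GGWB
After move 6 (R): R=ROBR U=YWRB F=BWGO D=WWYG B=GGYB
Query 1: B[0] = G
Query 2: R[2] = B
Query 3: U[1] = W
Query 4: L[2] = O

Answer: G B W O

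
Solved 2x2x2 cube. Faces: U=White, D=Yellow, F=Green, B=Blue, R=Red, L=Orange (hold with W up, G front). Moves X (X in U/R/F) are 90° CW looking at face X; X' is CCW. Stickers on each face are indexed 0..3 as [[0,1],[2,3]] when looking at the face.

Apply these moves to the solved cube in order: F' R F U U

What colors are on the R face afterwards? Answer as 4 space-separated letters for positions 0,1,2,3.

Answer: O O G R

Derivation:
After move 1 (F'): F=GGGG U=WWRR R=YRYR D=OOYY L=OWOW
After move 2 (R): R=YYRR U=WGRG F=GOGY D=OBYB B=RBWB
After move 3 (F): F=GGYO U=WGWW R=RYGR D=RYYB L=OOOB
After move 4 (U): U=WWWG F=RYYO R=RBGR B=OOWB L=GGOB
After move 5 (U): U=WWGW F=RBYO R=OOGR B=GGWB L=RYOB
Query: R face = OOGR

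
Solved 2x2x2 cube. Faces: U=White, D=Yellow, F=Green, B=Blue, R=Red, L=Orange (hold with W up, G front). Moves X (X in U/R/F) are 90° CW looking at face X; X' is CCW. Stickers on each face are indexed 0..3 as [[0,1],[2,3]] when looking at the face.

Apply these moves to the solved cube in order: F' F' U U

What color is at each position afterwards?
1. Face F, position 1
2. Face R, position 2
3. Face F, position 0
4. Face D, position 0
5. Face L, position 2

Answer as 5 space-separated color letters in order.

After move 1 (F'): F=GGGG U=WWRR R=YRYR D=OOYY L=OWOW
After move 2 (F'): F=GGGG U=WWYY R=OROR D=WWYY L=OROR
After move 3 (U): U=YWYW F=ORGG R=BBOR B=ORBB L=GGOR
After move 4 (U): U=YYWW F=BBGG R=OROR B=GGBB L=OROR
Query 1: F[1] = B
Query 2: R[2] = O
Query 3: F[0] = B
Query 4: D[0] = W
Query 5: L[2] = O

Answer: B O B W O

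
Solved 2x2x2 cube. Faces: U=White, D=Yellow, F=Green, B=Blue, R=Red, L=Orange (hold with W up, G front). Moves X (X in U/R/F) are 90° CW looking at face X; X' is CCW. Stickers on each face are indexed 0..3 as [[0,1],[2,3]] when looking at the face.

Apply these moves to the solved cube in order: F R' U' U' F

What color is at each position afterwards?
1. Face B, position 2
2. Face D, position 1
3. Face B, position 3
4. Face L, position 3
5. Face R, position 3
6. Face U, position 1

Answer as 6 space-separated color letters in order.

After move 1 (F): F=GGGG U=WWOO R=WRWR D=RRYY L=OYOY
After move 2 (R'): R=RRWW U=WBOB F=GWGO D=RGYG B=YBRB
After move 3 (U'): U=BBWO F=OYGO R=GWWW B=RRRB L=YBOY
After move 4 (U'): U=BOBW F=YBGO R=OYWW B=GWRB L=RROY
After move 5 (F): F=GYOB U=BOYR R=BYWW D=WOYG L=RROG
Query 1: B[2] = R
Query 2: D[1] = O
Query 3: B[3] = B
Query 4: L[3] = G
Query 5: R[3] = W
Query 6: U[1] = O

Answer: R O B G W O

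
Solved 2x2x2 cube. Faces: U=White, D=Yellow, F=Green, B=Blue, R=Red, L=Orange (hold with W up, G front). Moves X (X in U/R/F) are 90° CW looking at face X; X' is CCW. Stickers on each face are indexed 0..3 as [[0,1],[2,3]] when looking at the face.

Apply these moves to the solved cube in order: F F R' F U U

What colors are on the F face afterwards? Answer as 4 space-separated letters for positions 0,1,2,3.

Answer: Y B Y W

Derivation:
After move 1 (F): F=GGGG U=WWOO R=WRWR D=RRYY L=OYOY
After move 2 (F): F=GGGG U=WWYY R=OROR D=WWYY L=OROR
After move 3 (R'): R=RROO U=WBYB F=GWGY D=WGYG B=YBWB
After move 4 (F): F=GGYW U=WBRR R=YRBO D=ORYG L=OWOG
After move 5 (U): U=RWRB F=YRYW R=YBBO B=OWWB L=GGOG
After move 6 (U): U=RRBW F=YBYW R=OWBO B=GGWB L=YROG
Query: F face = YBYW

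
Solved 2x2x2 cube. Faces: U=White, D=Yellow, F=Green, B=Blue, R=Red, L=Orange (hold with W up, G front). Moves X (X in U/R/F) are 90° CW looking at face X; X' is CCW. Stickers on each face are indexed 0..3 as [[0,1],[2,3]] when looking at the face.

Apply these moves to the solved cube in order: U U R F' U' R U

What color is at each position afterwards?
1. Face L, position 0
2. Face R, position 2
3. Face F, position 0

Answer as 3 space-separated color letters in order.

After move 1 (U): U=WWWW F=RRGG R=BBRR B=OOBB L=GGOO
After move 2 (U): U=WWWW F=BBGG R=OORR B=GGBB L=RROO
After move 3 (R): R=RORO U=WBWG F=BYGY D=YBYG B=WGWB
After move 4 (F'): F=YYBG U=WBRR R=BOYO D=ROYG L=RGOW
After move 5 (U'): U=BRWR F=RGBG R=YYYO B=BOWB L=WGOW
After move 6 (R): R=YYOY U=BGWG F=ROBG D=RWYB B=RORB
After move 7 (U): U=WBGG F=YYBG R=ROOY B=WGRB L=ROOW
Query 1: L[0] = R
Query 2: R[2] = O
Query 3: F[0] = Y

Answer: R O Y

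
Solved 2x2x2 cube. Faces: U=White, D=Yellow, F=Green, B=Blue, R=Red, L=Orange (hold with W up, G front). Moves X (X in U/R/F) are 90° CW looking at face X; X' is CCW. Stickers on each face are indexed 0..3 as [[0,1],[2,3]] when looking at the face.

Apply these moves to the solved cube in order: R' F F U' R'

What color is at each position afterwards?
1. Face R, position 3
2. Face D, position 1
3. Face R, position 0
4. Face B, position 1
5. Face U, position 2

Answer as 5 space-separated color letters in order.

After move 1 (R'): R=RRRR U=WBWB F=GWGW D=YGYG B=YBYB
After move 2 (F): F=GGWW U=WBOO R=WRBR D=RRYG L=OYOG
After move 3 (F): F=WGWG U=WBGY R=OROR D=BWYG L=OROR
After move 4 (U'): U=BYWG F=ORWG R=WGOR B=ORYB L=YBOR
After move 5 (R'): R=GRWO U=BYWO F=OYWG D=BRYG B=GRWB
Query 1: R[3] = O
Query 2: D[1] = R
Query 3: R[0] = G
Query 4: B[1] = R
Query 5: U[2] = W

Answer: O R G R W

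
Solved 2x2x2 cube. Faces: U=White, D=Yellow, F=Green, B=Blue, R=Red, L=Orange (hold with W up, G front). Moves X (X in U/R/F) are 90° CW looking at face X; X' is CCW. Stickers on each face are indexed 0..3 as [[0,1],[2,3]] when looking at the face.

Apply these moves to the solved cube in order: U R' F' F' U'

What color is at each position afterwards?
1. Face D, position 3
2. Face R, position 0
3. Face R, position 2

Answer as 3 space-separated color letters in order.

After move 1 (U): U=WWWW F=RRGG R=BBRR B=OOBB L=GGOO
After move 2 (R'): R=BRBR U=WBWO F=RWGW D=YRYG B=YOYB
After move 3 (F'): F=WWRG U=WBBB R=RRYR D=GOYG L=GOOW
After move 4 (F'): F=WGWR U=WBRY R=ORGR D=OWYG L=GBOB
After move 5 (U'): U=BYWR F=GBWR R=WGGR B=ORYB L=YOOB
Query 1: D[3] = G
Query 2: R[0] = W
Query 3: R[2] = G

Answer: G W G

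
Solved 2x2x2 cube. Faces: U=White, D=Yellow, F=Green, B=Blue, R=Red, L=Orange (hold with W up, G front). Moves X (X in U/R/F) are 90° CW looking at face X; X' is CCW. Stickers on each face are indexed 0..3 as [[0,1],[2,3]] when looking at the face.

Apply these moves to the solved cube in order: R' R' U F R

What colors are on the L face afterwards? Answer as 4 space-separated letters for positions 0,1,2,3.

After move 1 (R'): R=RRRR U=WBWB F=GWGW D=YGYG B=YBYB
After move 2 (R'): R=RRRR U=WYWY F=GBGB D=YWYW B=GBGB
After move 3 (U): U=WWYY F=RRGB R=GBRR B=OOGB L=GBOO
After move 4 (F): F=GRBR U=WWOB R=YBYR D=RGYW L=GYOW
After move 5 (R): R=YYRB U=WROR F=GGBW D=RGYO B=BOWB
Query: L face = GYOW

Answer: G Y O W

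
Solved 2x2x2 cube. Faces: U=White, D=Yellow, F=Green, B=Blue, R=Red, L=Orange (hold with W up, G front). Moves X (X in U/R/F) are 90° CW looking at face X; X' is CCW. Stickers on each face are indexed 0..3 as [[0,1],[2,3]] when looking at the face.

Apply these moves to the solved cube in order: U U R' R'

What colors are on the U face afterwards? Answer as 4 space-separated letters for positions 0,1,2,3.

Answer: W Y W Y

Derivation:
After move 1 (U): U=WWWW F=RRGG R=BBRR B=OOBB L=GGOO
After move 2 (U): U=WWWW F=BBGG R=OORR B=GGBB L=RROO
After move 3 (R'): R=OROR U=WBWG F=BWGW D=YBYG B=YGYB
After move 4 (R'): R=RROO U=WYWY F=BBGG D=YWYW B=GGBB
Query: U face = WYWY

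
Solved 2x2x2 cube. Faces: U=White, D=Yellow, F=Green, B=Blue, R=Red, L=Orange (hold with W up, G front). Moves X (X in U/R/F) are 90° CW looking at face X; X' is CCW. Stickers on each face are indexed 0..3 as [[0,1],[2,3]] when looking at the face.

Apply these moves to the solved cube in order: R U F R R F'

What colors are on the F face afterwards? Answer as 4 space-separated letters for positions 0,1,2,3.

Answer: W O G Y

Derivation:
After move 1 (R): R=RRRR U=WGWG F=GYGY D=YBYB B=WBWB
After move 2 (U): U=WWGG F=RRGY R=WBRR B=OOWB L=GYOO
After move 3 (F): F=GRYR U=WWOY R=GBGR D=RWYB L=GYOB
After move 4 (R): R=GGRB U=WROR F=GWYB D=RWYO B=YOWB
After move 5 (R): R=RGBG U=WWOB F=GWYO D=RWYY B=RORB
After move 6 (F'): F=WOGY U=WWRB R=WGRG D=YBYY L=GBOO
Query: F face = WOGY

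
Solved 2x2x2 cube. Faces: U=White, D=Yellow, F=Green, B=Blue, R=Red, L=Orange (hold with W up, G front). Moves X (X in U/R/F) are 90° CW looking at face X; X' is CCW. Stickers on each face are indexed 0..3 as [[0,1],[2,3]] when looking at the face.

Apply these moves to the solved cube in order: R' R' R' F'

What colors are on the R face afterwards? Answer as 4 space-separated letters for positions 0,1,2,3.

After move 1 (R'): R=RRRR U=WBWB F=GWGW D=YGYG B=YBYB
After move 2 (R'): R=RRRR U=WYWY F=GBGB D=YWYW B=GBGB
After move 3 (R'): R=RRRR U=WGWG F=GYGY D=YBYB B=WBWB
After move 4 (F'): F=YYGG U=WGRR R=BRYR D=OOYB L=OGOW
Query: R face = BRYR

Answer: B R Y R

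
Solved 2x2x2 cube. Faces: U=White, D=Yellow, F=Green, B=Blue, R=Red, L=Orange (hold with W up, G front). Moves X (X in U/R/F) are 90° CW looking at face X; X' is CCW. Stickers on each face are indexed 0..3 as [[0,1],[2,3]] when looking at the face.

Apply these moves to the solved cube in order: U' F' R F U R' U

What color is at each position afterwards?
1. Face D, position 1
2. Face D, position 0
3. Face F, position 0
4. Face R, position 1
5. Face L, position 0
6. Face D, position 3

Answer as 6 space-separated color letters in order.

Answer: Y R R B G O

Derivation:
After move 1 (U'): U=WWWW F=OOGG R=GGRR B=RRBB L=BBOO
After move 2 (F'): F=OGOG U=WWGR R=YGYR D=BOYY L=BWOW
After move 3 (R): R=YYRG U=WGGG F=OOOY D=BBYR B=RRWB
After move 4 (F): F=OOYO U=WGWW R=GYGG D=RYYR L=BBOB
After move 5 (U): U=WWWG F=GYYO R=RRGG B=BBWB L=OOOB
After move 6 (R'): R=RGRG U=WWWB F=GWYG D=RYYO B=RBYB
After move 7 (U): U=WWBW F=RGYG R=RBRG B=OOYB L=GWOB
Query 1: D[1] = Y
Query 2: D[0] = R
Query 3: F[0] = R
Query 4: R[1] = B
Query 5: L[0] = G
Query 6: D[3] = O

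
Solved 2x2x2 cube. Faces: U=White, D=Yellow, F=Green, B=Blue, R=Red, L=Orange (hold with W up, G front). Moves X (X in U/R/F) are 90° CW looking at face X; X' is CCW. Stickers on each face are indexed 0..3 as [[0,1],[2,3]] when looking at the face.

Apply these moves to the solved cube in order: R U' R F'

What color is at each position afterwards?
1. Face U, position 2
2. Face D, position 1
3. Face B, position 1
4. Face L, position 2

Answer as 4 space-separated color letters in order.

Answer: R O R O

Derivation:
After move 1 (R): R=RRRR U=WGWG F=GYGY D=YBYB B=WBWB
After move 2 (U'): U=GGWW F=OOGY R=GYRR B=RRWB L=WBOO
After move 3 (R): R=RGRY U=GOWY F=OBGB D=YWYR B=WRGB
After move 4 (F'): F=BBOG U=GORR R=WGYY D=BOYR L=WYOW
Query 1: U[2] = R
Query 2: D[1] = O
Query 3: B[1] = R
Query 4: L[2] = O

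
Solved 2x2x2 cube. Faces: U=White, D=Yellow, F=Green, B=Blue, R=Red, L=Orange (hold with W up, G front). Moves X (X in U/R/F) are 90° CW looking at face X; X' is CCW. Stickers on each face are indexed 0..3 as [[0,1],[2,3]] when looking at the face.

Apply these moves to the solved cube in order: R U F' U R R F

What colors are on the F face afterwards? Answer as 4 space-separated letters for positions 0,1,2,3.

After move 1 (R): R=RRRR U=WGWG F=GYGY D=YBYB B=WBWB
After move 2 (U): U=WWGG F=RRGY R=WBRR B=OOWB L=GYOO
After move 3 (F'): F=RYRG U=WWWR R=BBYR D=YOYB L=GGOG
After move 4 (U): U=WWRW F=BBRG R=OOYR B=GGWB L=RYOG
After move 5 (R): R=YORO U=WBRG F=BORB D=YWYG B=WGWB
After move 6 (R): R=RYOO U=WORB F=BWRG D=YWYW B=GGBB
After move 7 (F): F=RBGW U=WOGY R=RYBO D=ORYW L=RYOW
Query: F face = RBGW

Answer: R B G W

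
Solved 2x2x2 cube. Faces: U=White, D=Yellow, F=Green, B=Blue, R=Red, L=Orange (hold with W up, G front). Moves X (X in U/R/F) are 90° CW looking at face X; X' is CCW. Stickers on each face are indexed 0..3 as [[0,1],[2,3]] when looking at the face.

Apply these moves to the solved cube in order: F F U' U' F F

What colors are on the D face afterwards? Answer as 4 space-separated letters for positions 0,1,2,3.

Answer: W W Y Y

Derivation:
After move 1 (F): F=GGGG U=WWOO R=WRWR D=RRYY L=OYOY
After move 2 (F): F=GGGG U=WWYY R=OROR D=WWYY L=OROR
After move 3 (U'): U=WYWY F=ORGG R=GGOR B=ORBB L=BBOR
After move 4 (U'): U=YYWW F=BBGG R=OROR B=GGBB L=OROR
After move 5 (F): F=GBGB U=YYRR R=WRWR D=OOYY L=OWOW
After move 6 (F): F=GGBB U=YYWW R=RRRR D=WWYY L=OOOO
Query: D face = WWYY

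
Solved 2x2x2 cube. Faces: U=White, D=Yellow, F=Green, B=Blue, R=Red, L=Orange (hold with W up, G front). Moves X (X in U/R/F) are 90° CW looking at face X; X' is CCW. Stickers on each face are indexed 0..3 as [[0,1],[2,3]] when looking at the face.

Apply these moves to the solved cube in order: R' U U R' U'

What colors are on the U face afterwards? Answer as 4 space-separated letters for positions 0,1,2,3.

Answer: Y G B B

Derivation:
After move 1 (R'): R=RRRR U=WBWB F=GWGW D=YGYG B=YBYB
After move 2 (U): U=WWBB F=RRGW R=YBRR B=OOYB L=GWOO
After move 3 (U): U=BWBW F=YBGW R=OORR B=GWYB L=RROO
After move 4 (R'): R=OROR U=BYBG F=YWGW D=YBYW B=GWGB
After move 5 (U'): U=YGBB F=RRGW R=YWOR B=ORGB L=GWOO
Query: U face = YGBB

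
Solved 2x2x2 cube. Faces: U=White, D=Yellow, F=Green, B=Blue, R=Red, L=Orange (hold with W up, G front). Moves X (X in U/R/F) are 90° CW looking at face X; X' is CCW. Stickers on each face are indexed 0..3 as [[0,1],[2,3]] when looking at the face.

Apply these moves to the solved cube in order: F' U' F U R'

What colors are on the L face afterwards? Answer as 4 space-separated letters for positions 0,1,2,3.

After move 1 (F'): F=GGGG U=WWRR R=YRYR D=OOYY L=OWOW
After move 2 (U'): U=WRWR F=OWGG R=GGYR B=YRBB L=BBOW
After move 3 (F): F=GOGW U=WRWB R=WGRR D=YGYY L=BOOO
After move 4 (U): U=WWBR F=WGGW R=YRRR B=BOBB L=GOOO
After move 5 (R'): R=RRYR U=WBBB F=WWGR D=YGYW B=YOGB
Query: L face = GOOO

Answer: G O O O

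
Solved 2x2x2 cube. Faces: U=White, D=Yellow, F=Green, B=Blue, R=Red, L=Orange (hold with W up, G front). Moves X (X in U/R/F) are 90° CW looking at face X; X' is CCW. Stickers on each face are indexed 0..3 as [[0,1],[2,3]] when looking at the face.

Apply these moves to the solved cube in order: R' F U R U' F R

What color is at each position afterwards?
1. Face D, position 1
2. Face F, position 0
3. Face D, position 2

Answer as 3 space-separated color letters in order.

Answer: W W Y

Derivation:
After move 1 (R'): R=RRRR U=WBWB F=GWGW D=YGYG B=YBYB
After move 2 (F): F=GGWW U=WBOO R=WRBR D=RRYG L=OYOG
After move 3 (U): U=OWOB F=WRWW R=YBBR B=OYYB L=GGOG
After move 4 (R): R=BYRB U=OROW F=WRWG D=RYYO B=BYWB
After move 5 (U'): U=RWOO F=GGWG R=WRRB B=BYWB L=BYOG
After move 6 (F): F=WGGG U=RWGY R=OROB D=RWYO L=BROY
After move 7 (R): R=OOBR U=RGGG F=WWGO D=RWYB B=YYWB
Query 1: D[1] = W
Query 2: F[0] = W
Query 3: D[2] = Y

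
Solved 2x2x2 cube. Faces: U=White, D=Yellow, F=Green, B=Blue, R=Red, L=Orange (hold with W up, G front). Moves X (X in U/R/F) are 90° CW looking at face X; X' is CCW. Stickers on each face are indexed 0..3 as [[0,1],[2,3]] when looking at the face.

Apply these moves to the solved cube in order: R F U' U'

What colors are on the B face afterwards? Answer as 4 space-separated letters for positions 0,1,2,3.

After move 1 (R): R=RRRR U=WGWG F=GYGY D=YBYB B=WBWB
After move 2 (F): F=GGYY U=WGOO R=WRGR D=RRYB L=OYOB
After move 3 (U'): U=GOWO F=OYYY R=GGGR B=WRWB L=WBOB
After move 4 (U'): U=OOGW F=WBYY R=OYGR B=GGWB L=WROB
Query: B face = GGWB

Answer: G G W B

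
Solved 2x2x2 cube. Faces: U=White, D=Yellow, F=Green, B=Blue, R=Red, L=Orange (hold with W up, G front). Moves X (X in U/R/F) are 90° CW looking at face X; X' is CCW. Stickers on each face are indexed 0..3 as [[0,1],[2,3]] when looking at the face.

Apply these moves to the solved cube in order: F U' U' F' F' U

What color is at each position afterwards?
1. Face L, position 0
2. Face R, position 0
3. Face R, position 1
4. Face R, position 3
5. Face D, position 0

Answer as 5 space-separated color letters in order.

Answer: G G G R W

Derivation:
After move 1 (F): F=GGGG U=WWOO R=WRWR D=RRYY L=OYOY
After move 2 (U'): U=WOWO F=OYGG R=GGWR B=WRBB L=BBOY
After move 3 (U'): U=OOWW F=BBGG R=OYWR B=GGBB L=WROY
After move 4 (F'): F=BGBG U=OOOW R=RYRR D=RYYY L=WWOW
After move 5 (F'): F=GGBB U=OORR R=YYRR D=WWYY L=WWOO
After move 6 (U): U=RORO F=YYBB R=GGRR B=WWBB L=GGOO
Query 1: L[0] = G
Query 2: R[0] = G
Query 3: R[1] = G
Query 4: R[3] = R
Query 5: D[0] = W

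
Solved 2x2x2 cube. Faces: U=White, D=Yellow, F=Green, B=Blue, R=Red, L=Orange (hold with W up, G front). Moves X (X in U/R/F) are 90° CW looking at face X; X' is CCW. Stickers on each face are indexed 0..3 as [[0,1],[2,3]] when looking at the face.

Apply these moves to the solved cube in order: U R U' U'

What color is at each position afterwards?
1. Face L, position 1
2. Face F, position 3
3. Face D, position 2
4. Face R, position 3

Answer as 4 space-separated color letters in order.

Answer: B Y Y B

Derivation:
After move 1 (U): U=WWWW F=RRGG R=BBRR B=OOBB L=GGOO
After move 2 (R): R=RBRB U=WRWG F=RYGY D=YBYO B=WOWB
After move 3 (U'): U=RGWW F=GGGY R=RYRB B=RBWB L=WOOO
After move 4 (U'): U=GWRW F=WOGY R=GGRB B=RYWB L=RBOO
Query 1: L[1] = B
Query 2: F[3] = Y
Query 3: D[2] = Y
Query 4: R[3] = B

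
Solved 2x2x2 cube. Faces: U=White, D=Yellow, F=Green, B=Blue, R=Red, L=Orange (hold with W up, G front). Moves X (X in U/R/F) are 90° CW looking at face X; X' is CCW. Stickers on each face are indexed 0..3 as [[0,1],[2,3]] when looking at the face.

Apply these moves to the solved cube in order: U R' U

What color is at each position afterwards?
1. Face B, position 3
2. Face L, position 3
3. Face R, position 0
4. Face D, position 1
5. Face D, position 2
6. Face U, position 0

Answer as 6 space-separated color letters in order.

After move 1 (U): U=WWWW F=RRGG R=BBRR B=OOBB L=GGOO
After move 2 (R'): R=BRBR U=WBWO F=RWGW D=YRYG B=YOYB
After move 3 (U): U=WWOB F=BRGW R=YOBR B=GGYB L=RWOO
Query 1: B[3] = B
Query 2: L[3] = O
Query 3: R[0] = Y
Query 4: D[1] = R
Query 5: D[2] = Y
Query 6: U[0] = W

Answer: B O Y R Y W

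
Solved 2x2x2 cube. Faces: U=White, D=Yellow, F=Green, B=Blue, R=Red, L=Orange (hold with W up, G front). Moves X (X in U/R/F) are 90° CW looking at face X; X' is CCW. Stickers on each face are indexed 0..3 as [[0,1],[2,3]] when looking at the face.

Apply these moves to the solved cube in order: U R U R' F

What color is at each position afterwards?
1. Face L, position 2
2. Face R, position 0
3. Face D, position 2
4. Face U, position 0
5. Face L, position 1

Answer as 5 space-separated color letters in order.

After move 1 (U): U=WWWW F=RRGG R=BBRR B=OOBB L=GGOO
After move 2 (R): R=RBRB U=WRWG F=RYGY D=YBYO B=WOWB
After move 3 (U): U=WWGR F=RBGY R=WORB B=GGWB L=RYOO
After move 4 (R'): R=OBWR U=WWGG F=RWGR D=YBYY B=OGBB
After move 5 (F): F=GRRW U=WWOY R=GBGR D=WOYY L=RYOB
Query 1: L[2] = O
Query 2: R[0] = G
Query 3: D[2] = Y
Query 4: U[0] = W
Query 5: L[1] = Y

Answer: O G Y W Y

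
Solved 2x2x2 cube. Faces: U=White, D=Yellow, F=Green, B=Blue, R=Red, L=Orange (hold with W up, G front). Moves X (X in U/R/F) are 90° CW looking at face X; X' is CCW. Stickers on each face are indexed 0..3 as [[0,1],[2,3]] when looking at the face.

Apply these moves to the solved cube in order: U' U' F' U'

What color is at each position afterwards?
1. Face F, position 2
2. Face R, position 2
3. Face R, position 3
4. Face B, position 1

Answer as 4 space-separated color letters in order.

After move 1 (U'): U=WWWW F=OOGG R=GGRR B=RRBB L=BBOO
After move 2 (U'): U=WWWW F=BBGG R=OORR B=GGBB L=RROO
After move 3 (F'): F=BGBG U=WWOR R=YOYR D=ROYY L=RWOW
After move 4 (U'): U=WRWO F=RWBG R=BGYR B=YOBB L=GGOW
Query 1: F[2] = B
Query 2: R[2] = Y
Query 3: R[3] = R
Query 4: B[1] = O

Answer: B Y R O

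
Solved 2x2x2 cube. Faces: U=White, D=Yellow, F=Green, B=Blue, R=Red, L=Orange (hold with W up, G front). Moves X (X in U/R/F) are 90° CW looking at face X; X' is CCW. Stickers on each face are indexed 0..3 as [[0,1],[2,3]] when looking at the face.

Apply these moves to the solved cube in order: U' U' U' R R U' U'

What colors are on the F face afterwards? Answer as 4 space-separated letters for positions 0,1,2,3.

After move 1 (U'): U=WWWW F=OOGG R=GGRR B=RRBB L=BBOO
After move 2 (U'): U=WWWW F=BBGG R=OORR B=GGBB L=RROO
After move 3 (U'): U=WWWW F=RRGG R=BBRR B=OOBB L=GGOO
After move 4 (R): R=RBRB U=WRWG F=RYGY D=YBYO B=WOWB
After move 5 (R): R=RRBB U=WYWY F=RBGO D=YWYW B=GORB
After move 6 (U'): U=YYWW F=GGGO R=RBBB B=RRRB L=GOOO
After move 7 (U'): U=YWYW F=GOGO R=GGBB B=RBRB L=RROO
Query: F face = GOGO

Answer: G O G O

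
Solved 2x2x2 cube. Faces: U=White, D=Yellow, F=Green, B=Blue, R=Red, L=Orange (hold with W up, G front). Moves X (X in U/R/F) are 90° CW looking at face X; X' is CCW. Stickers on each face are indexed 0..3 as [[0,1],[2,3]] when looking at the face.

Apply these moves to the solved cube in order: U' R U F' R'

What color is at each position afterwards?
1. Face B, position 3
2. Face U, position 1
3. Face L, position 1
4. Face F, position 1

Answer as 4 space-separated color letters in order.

Answer: B W O W

Derivation:
After move 1 (U'): U=WWWW F=OOGG R=GGRR B=RRBB L=BBOO
After move 2 (R): R=RGRG U=WOWG F=OYGY D=YBYR B=WRWB
After move 3 (U): U=WWGO F=RGGY R=WRRG B=BBWB L=OYOO
After move 4 (F'): F=GYRG U=WWWR R=BRYG D=YOYR L=OOOG
After move 5 (R'): R=RGBY U=WWWB F=GWRR D=YYYG B=RBOB
Query 1: B[3] = B
Query 2: U[1] = W
Query 3: L[1] = O
Query 4: F[1] = W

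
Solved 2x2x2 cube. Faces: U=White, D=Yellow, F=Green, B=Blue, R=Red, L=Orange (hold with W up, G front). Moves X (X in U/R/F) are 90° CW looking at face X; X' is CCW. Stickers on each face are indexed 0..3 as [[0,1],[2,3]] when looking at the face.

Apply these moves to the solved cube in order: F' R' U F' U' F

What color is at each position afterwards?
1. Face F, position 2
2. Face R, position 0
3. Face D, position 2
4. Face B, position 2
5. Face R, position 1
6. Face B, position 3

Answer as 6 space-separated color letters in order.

After move 1 (F'): F=GGGG U=WWRR R=YRYR D=OOYY L=OWOW
After move 2 (R'): R=RRYY U=WBRB F=GWGR D=OGYG B=YBOB
After move 3 (U): U=RWBB F=RRGR R=YBYY B=OWOB L=GWOW
After move 4 (F'): F=RRRG U=RWYY R=GBOY D=WWYG L=GBOB
After move 5 (U'): U=WYRY F=GBRG R=RROY B=GBOB L=OWOB
After move 6 (F): F=RGGB U=WYBW R=RRYY D=ORYG L=OWOW
Query 1: F[2] = G
Query 2: R[0] = R
Query 3: D[2] = Y
Query 4: B[2] = O
Query 5: R[1] = R
Query 6: B[3] = B

Answer: G R Y O R B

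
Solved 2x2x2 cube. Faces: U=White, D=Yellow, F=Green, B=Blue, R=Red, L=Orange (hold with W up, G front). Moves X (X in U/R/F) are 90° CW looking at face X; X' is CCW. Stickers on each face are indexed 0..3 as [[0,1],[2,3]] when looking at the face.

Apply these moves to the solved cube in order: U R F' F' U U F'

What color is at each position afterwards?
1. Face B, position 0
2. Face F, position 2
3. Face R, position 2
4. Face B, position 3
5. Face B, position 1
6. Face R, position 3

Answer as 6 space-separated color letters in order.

After move 1 (U): U=WWWW F=RRGG R=BBRR B=OOBB L=GGOO
After move 2 (R): R=RBRB U=WRWG F=RYGY D=YBYO B=WOWB
After move 3 (F'): F=YYRG U=WRRR R=BBYB D=GOYO L=GGOW
After move 4 (F'): F=YGYR U=WRBY R=OBGB D=GWYO L=GROR
After move 5 (U): U=BWYR F=OBYR R=WOGB B=GRWB L=YGOR
After move 6 (U): U=YBRW F=WOYR R=GRGB B=YGWB L=OBOR
After move 7 (F'): F=ORWY U=YBGG R=WRGB D=BRYO L=OWOR
Query 1: B[0] = Y
Query 2: F[2] = W
Query 3: R[2] = G
Query 4: B[3] = B
Query 5: B[1] = G
Query 6: R[3] = B

Answer: Y W G B G B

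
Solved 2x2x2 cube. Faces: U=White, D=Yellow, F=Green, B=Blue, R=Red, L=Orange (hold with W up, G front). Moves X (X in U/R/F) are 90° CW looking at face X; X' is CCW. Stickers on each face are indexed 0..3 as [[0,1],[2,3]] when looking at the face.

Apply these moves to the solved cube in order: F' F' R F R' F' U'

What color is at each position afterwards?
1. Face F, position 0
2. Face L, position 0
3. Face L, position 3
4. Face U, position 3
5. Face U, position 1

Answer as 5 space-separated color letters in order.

After move 1 (F'): F=GGGG U=WWRR R=YRYR D=OOYY L=OWOW
After move 2 (F'): F=GGGG U=WWYY R=OROR D=WWYY L=OROR
After move 3 (R): R=OORR U=WGYG F=GWGY D=WBYB B=YBWB
After move 4 (F): F=GGYW U=WGRR R=YOGR D=ROYB L=OWOB
After move 5 (R'): R=ORYG U=WWRY F=GGYR D=RGYW B=BBOB
After move 6 (F'): F=GRGY U=WWOY R=GRRG D=WBYW L=OYOR
After move 7 (U'): U=WYWO F=OYGY R=GRRG B=GROB L=BBOR
Query 1: F[0] = O
Query 2: L[0] = B
Query 3: L[3] = R
Query 4: U[3] = O
Query 5: U[1] = Y

Answer: O B R O Y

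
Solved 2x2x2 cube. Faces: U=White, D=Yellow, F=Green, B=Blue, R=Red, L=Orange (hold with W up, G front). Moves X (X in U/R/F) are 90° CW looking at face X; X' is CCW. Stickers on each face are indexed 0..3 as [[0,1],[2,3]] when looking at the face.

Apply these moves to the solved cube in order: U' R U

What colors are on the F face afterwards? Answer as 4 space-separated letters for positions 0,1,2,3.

After move 1 (U'): U=WWWW F=OOGG R=GGRR B=RRBB L=BBOO
After move 2 (R): R=RGRG U=WOWG F=OYGY D=YBYR B=WRWB
After move 3 (U): U=WWGO F=RGGY R=WRRG B=BBWB L=OYOO
Query: F face = RGGY

Answer: R G G Y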